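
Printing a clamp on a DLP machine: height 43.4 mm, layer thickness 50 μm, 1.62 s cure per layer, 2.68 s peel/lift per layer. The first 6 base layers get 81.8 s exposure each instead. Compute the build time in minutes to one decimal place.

70.2 minutes

Layer count = ceil(43.4 / 0.05) = 868.
Base layers = 6 × (81.8 + 2.68) = 506.88 s.
Regular layers = 862 × (1.62 + 2.68) = 3706.6 s.
Total = 506.88 + 3706.6 = 4213.48 s = 70.2 minutes.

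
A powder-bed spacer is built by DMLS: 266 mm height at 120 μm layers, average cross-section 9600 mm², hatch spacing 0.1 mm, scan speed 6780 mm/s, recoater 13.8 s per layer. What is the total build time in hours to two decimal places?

17.22 hours

Layer count = ceil(266 / 0.12) = 2217.
Hatch length per layer: 9600 / 0.1 → 96000 mm.
Laser time per layer = 96000 / 6780 = 14.1593 s.
Layer cycle = 14.1593 + 13.8, so 27.9593 s.
Total: 2217 × 27.9593 s = 61985.7681 s → 17.22 hours.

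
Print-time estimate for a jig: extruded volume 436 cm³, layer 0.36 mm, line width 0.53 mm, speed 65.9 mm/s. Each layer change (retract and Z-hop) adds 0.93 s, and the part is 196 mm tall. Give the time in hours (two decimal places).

Extrusion cross-section = 0.36 × 0.53, so 0.1908 mm².
Toolpath length = 436 cm³ / 0.1908 mm² = 436000 / 0.1908 = 2285115.3 mm.
Time extruding: 2285115.3 / 65.9 → 34675.5 s.
Layer count = ceil(196 / 0.36) = 545.
Z-hop total = 545 × 0.93, so 506.85 s.
Altogether 34675.5 + 506.85 = 35182.35 s, i.e. 9.77 hours.

9.77 hours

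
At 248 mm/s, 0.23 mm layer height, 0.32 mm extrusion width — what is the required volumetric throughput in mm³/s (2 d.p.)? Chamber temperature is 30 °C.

18.25

A = 0.23 × 0.32, so 0.0736 mm².
Volumetric flow = 248 × 0.0736 = 18.25 mm³/s.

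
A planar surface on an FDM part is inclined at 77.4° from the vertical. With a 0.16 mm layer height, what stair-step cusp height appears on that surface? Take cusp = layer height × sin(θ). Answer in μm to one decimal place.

Cusp = layer height × sin(77.4°) = 0.16 × 0.9759 = 0.156144 mm = 156.1 μm.

156.1 μm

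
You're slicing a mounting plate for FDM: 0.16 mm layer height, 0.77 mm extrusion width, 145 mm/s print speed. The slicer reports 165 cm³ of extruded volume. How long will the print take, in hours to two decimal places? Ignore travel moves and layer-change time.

2.57 hours

Bead cross-section: 0.16 × 0.77 → 0.1232 mm².
Toolpath length = 165 cm³ / 0.1232 mm² = 165000 / 0.1232 = 1339285.7 mm.
Time extruding = 1339285.7 / 145 = 9236.5 s.
9236.5 s = 2.57 hours.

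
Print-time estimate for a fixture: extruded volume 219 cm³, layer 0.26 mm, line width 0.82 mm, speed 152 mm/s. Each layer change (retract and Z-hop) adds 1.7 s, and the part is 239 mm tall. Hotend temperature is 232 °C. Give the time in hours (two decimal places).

Extrusion cross-section = 0.26 × 0.82, so 0.2132 mm².
Toolpath length = 219 cm³ / 0.2132 mm² = 219000 / 0.2132 = 1027204.5 mm.
Print-move time = 1027204.5 / 152 = 6757.9 s.
Layer count = ceil(239 / 0.26) = 920.
Z-hop total = 920 × 1.7, so 1564 s.
Altogether 6757.9 + 1564 = 8321.9 s, i.e. 2.31 hours.

2.31 hours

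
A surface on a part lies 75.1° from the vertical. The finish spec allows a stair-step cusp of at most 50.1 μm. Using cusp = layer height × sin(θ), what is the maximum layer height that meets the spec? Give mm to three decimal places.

0.052 mm

t = h_c / sin θ = 0.0501 / 0.9664 = 0.052 mm.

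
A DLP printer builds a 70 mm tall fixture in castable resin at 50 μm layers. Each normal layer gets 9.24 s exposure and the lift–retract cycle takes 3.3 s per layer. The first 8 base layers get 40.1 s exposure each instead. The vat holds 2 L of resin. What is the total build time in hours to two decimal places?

Layers = ⌈70/0.05⌉ = 1400.
Burn-in layers = 8 × (40.1 + 3.3) = 347.2 s.
Regular layers = 1392 × (9.24 + 3.3) = 17455.68 s.
Sum: 347.2 + 17455.68 = 17802.88 s → 4.95 hours.

4.95 hours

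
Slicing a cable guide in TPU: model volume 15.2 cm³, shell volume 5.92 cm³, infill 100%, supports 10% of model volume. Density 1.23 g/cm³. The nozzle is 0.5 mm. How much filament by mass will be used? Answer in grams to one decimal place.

20.6 g

Infill region = 15.2 − 5.92, so 9.28 cm³.
Infill volume = 1.00 × 9.28 = 9.28 cm³.
Support: 0.10 × 15.2 → 1.52 cm³.
Total extruded = 5.92 + 9.28 + 1.52, so 16.72 cm³.
Mass: 16.72 × 1.23 → 20.5656 g.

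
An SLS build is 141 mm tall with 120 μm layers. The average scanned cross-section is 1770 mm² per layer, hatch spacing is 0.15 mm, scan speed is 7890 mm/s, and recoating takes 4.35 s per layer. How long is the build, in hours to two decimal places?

1.91 hours

Number of layers: 141 / 0.12 → 1175 (rounded up).
Hatch length per layer = 1770 / 0.15 = 11800 mm.
Per-layer scan time = 11800 / 7890, so 1.4956 s.
Time per layer: 1.4956 + 4.35 → 5.8456 s.
Build time = 1175 × 5.8456 = 6868.58 s = 1.91 hours.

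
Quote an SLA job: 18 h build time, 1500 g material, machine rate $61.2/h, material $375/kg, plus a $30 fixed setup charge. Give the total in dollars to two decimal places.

Machine-time cost: 61.2 × 18 → $1101.60.
Material charge = 375 × 1500/1000, so $562.50.
Total = 1101.60 + 562.50 + 30 = $1694.10.

$1694.10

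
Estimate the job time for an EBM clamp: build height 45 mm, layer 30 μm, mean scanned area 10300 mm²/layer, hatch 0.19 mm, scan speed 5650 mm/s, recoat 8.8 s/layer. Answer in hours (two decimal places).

Number of layers: 45 / 0.03 → 1500 (rounded up).
Per-layer scan distance = 10300 / 0.19, so 54210.5 mm.
Beam time per layer = 54210.5 / 5650, so 9.5948 s.
Time per layer: 9.5948 + 8.8 → 18.3948 s.
1500 layers × 18.3948 s/layer = 27592.2 s, i.e. 7.66 hours.

7.66 hours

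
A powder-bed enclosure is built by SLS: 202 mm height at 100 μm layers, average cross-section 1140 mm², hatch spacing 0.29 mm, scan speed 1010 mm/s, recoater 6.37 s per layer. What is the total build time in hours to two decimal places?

Number of layers: 202 / 0.1 → 2020 (rounded up).
Per-layer scan distance = 1140 / 0.29, so 3931 mm.
Scan time per layer = 3931 / 1010, so 3.8921 s.
Per-layer time = 3.8921 + 6.37 = 10.2621 s.
Build time = 2020 × 10.2621 = 20729.442 s = 5.76 hours.

5.76 hours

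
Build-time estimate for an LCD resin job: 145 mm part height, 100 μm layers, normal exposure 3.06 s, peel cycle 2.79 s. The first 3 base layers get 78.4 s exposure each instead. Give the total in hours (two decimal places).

Layers = ⌈145/0.1⌉ = 1450.
Bottom layers: 3 × (78.4 + 2.79) → 243.57 s.
Normal layers: 1447 × (3.06 + 2.79) → 8464.95 s.
Sum: 243.57 + 8464.95 = 8708.52 s → 2.42 hours.

2.42 hours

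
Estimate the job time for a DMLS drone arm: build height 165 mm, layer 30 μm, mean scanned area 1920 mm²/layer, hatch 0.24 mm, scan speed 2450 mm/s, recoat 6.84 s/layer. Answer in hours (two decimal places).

Layers = ⌈165/0.03⌉ = 5500.
Hatch length per layer: 1920 / 0.24 → 8000 mm.
Laser time per layer = 8000 / 2450 = 3.2653 s.
Per-layer time = 3.2653 + 6.84 = 10.1053 s.
Build time = 5500 × 10.1053 = 55579.15 s = 15.44 hours.

15.44 hours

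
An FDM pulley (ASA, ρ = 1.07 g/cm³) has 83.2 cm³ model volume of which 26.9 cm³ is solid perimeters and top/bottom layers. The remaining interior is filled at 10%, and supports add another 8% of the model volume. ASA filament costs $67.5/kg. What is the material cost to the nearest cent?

Volume inside the shell: 83.2 − 26.9 → 56.3 cm³.
Infill volume: 0.10 × 56.3 → 5.63 cm³.
Support = 0.08 × 83.2, so 6.656 cm³.
Total printed volume = 26.9 + 5.63 + 6.656, so 39.186 cm³.
Mass: 39.186 × 1.07 → 41.92902 g.
At $67.5/kg: 41.92902/1000 × 67.5 = $2.83.

$2.83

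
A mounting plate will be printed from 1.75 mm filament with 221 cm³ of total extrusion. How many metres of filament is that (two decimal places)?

91.88 m

Cross-section of 1.75 mm filament: π·(1.75/2)² = 2.4053 mm².
Length = 221 cm³ / 2.4053 mm² = 221000 / 2.4053 = 91880.43 mm = 91.88 m.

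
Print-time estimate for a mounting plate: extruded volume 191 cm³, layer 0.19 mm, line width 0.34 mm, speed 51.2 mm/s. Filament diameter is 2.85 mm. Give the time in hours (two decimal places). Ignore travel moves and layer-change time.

Extrusion cross-section = 0.19 × 0.34, so 0.0646 mm².
Total extruded path = 191000/0.0646 = 2956656.3 mm.
Time extruding = 2956656.3 / 51.2 = 57747.2 s.
57747.2 s = 16.04 hours.

16.04 hours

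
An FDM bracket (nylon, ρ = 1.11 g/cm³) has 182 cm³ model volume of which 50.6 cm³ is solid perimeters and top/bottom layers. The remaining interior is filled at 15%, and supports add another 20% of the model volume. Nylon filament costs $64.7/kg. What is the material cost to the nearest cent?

$7.66

Infill region: 182 − 50.6 → 131.4 cm³.
Infill deposited = 0.15 × 131.4, so 19.71 cm³.
Support = 0.20 × 182 = 36.4 cm³.
Deposited volume: 50.6 + 19.71 + 36.4 → 106.71 cm³.
Mass: 106.71 × 1.11 → 118.4481 g.
Cost = 118.4481 g / 1000 × $64.7/kg = $7.66.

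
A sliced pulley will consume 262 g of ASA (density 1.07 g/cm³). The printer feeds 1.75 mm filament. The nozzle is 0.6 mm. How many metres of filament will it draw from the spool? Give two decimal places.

Extruded volume: 262/1.07 = 244.8598 cm³ (244859.8 mm³).
A = π r² = π × 0.875² = 2.4053 mm².
L = V/A = 244859.8/2.4053 = 101800.11 mm → 101.80 m.

101.80 m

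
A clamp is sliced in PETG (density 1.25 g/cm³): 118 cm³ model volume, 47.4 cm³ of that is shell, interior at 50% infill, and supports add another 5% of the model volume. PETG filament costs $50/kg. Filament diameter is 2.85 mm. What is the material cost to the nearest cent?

Infill region = 118 − 47.4, so 70.6 cm³.
Infill deposited = 0.50 × 70.6 = 35.3 cm³.
Support = 0.05 × 118 = 5.9 cm³.
Total extruded = 47.4 + 35.3 + 5.9, so 88.6 cm³.
Mass: 88.6 × 1.25 → 110.75 g.
Cost = 110.75 g / 1000 × $50/kg = $5.54.

$5.54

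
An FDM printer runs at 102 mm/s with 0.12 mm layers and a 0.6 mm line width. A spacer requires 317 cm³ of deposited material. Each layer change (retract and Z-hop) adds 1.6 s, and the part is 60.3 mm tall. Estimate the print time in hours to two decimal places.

12.21 hours

Extrusion cross-section: 0.12 × 0.6 → 0.072 mm².
Path length: 317000 mm³ / 0.072 mm² → 4402777.8 mm.
Print-move time = 4402777.8 / 102, so 43164.5 s.
Layers = ⌈60.3/0.12⌉ = 503.
Non-print overhead: 503 × 1.6 → 804.8 s.
Total = 43164.5 + 804.8 = 43969.3 s = 12.21 hours.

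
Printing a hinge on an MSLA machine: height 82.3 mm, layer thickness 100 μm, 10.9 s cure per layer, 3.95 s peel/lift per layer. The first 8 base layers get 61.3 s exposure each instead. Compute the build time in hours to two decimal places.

Number of layers: 82.3 / 0.1 → 823 (rounded up).
Burn-in layers: 8 × (61.3 + 3.95) → 522 s.
Remaining layers = 815 × (10.9 + 3.95), so 12102.75 s.
Total = 522 + 12102.75 = 12624.75 s = 3.51 hours.

3.51 hours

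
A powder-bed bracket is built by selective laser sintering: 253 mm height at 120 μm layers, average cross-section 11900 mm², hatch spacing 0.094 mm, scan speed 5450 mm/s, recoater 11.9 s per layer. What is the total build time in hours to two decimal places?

Layers = ⌈253/0.12⌉ = 2109.
Per-layer scan distance: 11900 / 0.094 → 126595.7 mm.
Laser time per layer = 126595.7 / 5450, so 23.2286 s.
Per-layer time = 23.2286 + 11.9 = 35.1286 s.
Total: 2109 × 35.1286 s = 74086.2174 s → 20.58 hours.

20.58 hours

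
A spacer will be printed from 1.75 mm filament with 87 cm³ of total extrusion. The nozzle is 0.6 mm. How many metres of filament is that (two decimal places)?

Cross-section of 1.75 mm filament: π·(1.75/2)² = 2.4053 mm².
L = 87000 mm³ / 2.4053 mm² = 36170.12 mm, i.e. 36.17 m.

36.17 m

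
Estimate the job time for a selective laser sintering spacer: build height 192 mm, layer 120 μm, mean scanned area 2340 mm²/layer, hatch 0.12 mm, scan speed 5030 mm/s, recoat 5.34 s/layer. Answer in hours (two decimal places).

Number of layers: 192 / 0.12 → 1600 (rounded up).
Scan path per layer = 2340 / 0.12 = 19500 mm.
Scan time per layer = 19500 / 5030 = 3.8767 s.
Time per layer: 3.8767 + 5.34 → 9.2167 s.
1600 layers × 9.2167 s/layer = 14746.72 s, i.e. 4.10 hours.

4.10 hours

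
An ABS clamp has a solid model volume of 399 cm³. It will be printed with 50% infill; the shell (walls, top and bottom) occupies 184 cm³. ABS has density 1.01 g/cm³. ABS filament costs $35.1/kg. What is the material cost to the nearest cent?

$10.33

Volume inside the shell = 399 − 184 = 215 cm³.
Infill volume: 0.50 × 215 → 107.5 cm³.
Total printed volume = 184 + 107.5, so 291.5 cm³.
Mass = 291.5 × 1.01 = 294.415 g.
Cost = 294.415 g / 1000 × $35.1/kg = $10.33.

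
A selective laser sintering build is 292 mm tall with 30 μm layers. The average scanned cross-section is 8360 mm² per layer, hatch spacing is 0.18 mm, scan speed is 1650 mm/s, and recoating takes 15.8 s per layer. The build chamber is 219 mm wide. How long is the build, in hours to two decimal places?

Layer count = ceil(292 / 0.03) = 9734.
Scan path per layer = 8360 / 0.18 = 46444.4 mm.
Per-layer scan time = 46444.4 / 1650, so 28.1481 s.
Layer cycle: 28.1481 + 15.8 → 43.9481 s.
Build time = 9734 × 43.9481 = 427790.8054 s = 118.83 hours.

118.83 hours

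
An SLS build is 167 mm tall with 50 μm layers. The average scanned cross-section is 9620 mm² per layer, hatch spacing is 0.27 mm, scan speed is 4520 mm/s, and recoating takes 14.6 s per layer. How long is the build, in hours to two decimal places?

Layer count = ceil(167 / 0.05) = 3340.
Per-layer scan distance = 9620 / 0.27, so 35629.6 mm.
Scan time per layer = 35629.6 / 4520, so 7.8827 s.
Time per layer = 7.8827 + 14.6 = 22.4827 s.
3340 layers × 22.4827 s/layer = 75092.218 s, i.e. 20.86 hours.

20.86 hours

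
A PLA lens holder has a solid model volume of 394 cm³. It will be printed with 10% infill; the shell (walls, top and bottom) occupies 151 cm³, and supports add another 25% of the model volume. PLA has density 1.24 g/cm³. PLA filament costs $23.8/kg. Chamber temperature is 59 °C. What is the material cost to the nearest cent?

Volume inside the shell = 394 − 151 = 243 cm³.
Infill volume: 0.10 × 243 → 24.3 cm³.
Support = 0.25 × 394 = 98.5 cm³.
Total printed volume: 151 + 24.3 + 98.5 → 273.8 cm³.
Mass: 273.8 × 1.24 → 339.512 g.
At $23.8/kg: 339.512/1000 × 23.8 = $8.08.

$8.08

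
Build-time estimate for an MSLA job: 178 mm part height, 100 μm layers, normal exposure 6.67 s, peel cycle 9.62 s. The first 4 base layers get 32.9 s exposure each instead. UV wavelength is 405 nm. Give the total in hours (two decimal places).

Number of layers: 178 / 0.1 → 1780 (rounded up).
Burn-in layers: 4 × (32.9 + 9.62) → 170.08 s.
Remaining layers: 1776 × (6.67 + 9.62) → 28931.04 s.
Total = 170.08 + 28931.04 = 29101.12 s = 8.08 hours.

8.08 hours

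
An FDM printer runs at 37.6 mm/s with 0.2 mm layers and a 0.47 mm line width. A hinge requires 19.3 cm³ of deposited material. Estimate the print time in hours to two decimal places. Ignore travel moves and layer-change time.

Line area = 0.2 × 0.47, so 0.094 mm².
Path length: 19300 mm³ / 0.094 mm² → 205319.1 mm.
Time extruding = 205319.1 / 37.6, so 5460.6 s.
In the requested units: 5460.6 s = 1.52 hours.

1.52 hours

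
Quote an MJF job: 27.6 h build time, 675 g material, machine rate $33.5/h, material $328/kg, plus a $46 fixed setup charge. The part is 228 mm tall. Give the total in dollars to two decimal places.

$1192.00

Machine cost = 33.5 × 27.6, so $924.60.
Feedstock cost = 328 × 675/1000 = $221.40.
Adding setup: 924.60 + 221.40 + 46 → $1192.00.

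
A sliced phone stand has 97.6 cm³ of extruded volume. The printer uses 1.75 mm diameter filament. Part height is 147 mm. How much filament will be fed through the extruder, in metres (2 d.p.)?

40.58 m

A = π r² = π × 0.875² = 2.4053 mm².
Length = 97.6 cm³ / 2.4053 mm² = 97600 / 2.4053 = 40577.06 mm = 40.58 m.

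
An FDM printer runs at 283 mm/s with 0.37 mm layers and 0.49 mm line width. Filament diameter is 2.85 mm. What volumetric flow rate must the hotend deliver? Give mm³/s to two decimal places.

A: 0.37 × 0.49 → 0.1813 mm².
Q = v·A = 283 × 0.1813 = 51.31 mm³/s.

51.31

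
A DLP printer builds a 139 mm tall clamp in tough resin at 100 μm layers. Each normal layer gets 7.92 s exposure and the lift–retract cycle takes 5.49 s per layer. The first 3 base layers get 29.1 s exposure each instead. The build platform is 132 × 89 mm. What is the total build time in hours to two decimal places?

5.20 hours

Layer count = ceil(139 / 0.1) = 1390.
Base layers = 3 × (29.1 + 5.49) = 103.77 s.
Normal layers = 1387 × (7.92 + 5.49), so 18599.67 s.
Sum: 103.77 + 18599.67 = 18703.44 s → 5.20 hours.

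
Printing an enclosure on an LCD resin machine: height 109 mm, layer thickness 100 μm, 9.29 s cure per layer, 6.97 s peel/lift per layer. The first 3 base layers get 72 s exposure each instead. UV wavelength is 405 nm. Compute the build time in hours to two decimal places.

4.98 hours

Layer count = ceil(109 / 0.1) = 1090.
Base layers: 3 × (72 + 6.97) → 236.91 s.
Remaining layers: 1087 × (9.29 + 6.97) → 17674.62 s.
Sum: 236.91 + 17674.62 = 17911.53 s → 4.98 hours.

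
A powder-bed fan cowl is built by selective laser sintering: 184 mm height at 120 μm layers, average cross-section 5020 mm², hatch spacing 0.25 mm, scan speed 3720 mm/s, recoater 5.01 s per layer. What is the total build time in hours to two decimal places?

4.43 hours

Layers = ⌈184/0.12⌉ = 1534.
Scan path per layer = 5020 / 0.25 = 20080 mm.
Laser time per layer: 20080 / 3720 → 5.3978 s.
Layer cycle = 5.3978 + 5.01 = 10.4078 s.
Total: 1534 × 10.4078 s = 15965.5652 s → 4.43 hours.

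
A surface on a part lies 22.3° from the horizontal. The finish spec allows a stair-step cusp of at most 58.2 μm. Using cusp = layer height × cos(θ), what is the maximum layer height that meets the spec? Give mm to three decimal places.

0.063 mm

t = h_c / cos θ = 0.0582 / 0.9252 = 0.063 mm.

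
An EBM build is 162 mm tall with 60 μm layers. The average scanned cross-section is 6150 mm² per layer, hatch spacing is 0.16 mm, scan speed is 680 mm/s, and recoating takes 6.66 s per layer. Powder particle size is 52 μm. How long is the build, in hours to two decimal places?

47.39 hours

Layers = ⌈162/0.06⌉ = 2700.
Scan path per layer = 6150 / 0.16 = 38437.5 mm.
Beam time per layer: 38437.5 / 680 → 56.5257 s.
Layer cycle = 56.5257 + 6.66 = 63.1857 s.
2700 layers × 63.1857 s/layer = 170601.39 s, i.e. 47.39 hours.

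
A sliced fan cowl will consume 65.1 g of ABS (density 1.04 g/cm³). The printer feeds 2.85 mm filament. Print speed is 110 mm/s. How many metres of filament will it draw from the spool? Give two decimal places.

9.81 m

Extruded volume: 65.1/1.04 = 62.5962 cm³ (62596.2 mm³).
Filament cross-section = π × (2.85/2)² = 6.3794 mm².
L = V/A = 62596.2/6.3794 = 9812.24 mm → 9.81 m.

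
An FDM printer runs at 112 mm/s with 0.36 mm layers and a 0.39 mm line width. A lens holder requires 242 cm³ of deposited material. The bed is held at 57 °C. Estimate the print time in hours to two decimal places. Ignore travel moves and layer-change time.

Bead cross-section = 0.36 × 0.39 = 0.1404 mm².
Total extruded path = 242000/0.1404 = 1723646.7 mm.
Extrusion time: 1723646.7 / 112 → 15389.7 s.
That's 15389.7 s → 4.27 hours.

4.27 hours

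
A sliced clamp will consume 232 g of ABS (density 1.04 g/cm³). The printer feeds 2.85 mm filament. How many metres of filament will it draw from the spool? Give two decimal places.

34.97 m

Extruded volume: 232/1.04 = 223.0769 cm³ (223076.9 mm³).
Filament cross-section = π × (2.85/2)² = 6.3794 mm².
Length = 223076.9 / 6.3794 = 34968.32 mm = 34.97 m.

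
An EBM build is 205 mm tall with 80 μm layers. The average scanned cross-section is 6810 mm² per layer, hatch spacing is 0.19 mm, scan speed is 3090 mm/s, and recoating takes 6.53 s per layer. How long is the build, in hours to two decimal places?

12.91 hours

Layer count = ceil(205 / 0.08) = 2563.
Per-layer scan distance = 6810 / 0.19 = 35842.1 mm.
Per-layer scan time: 35842.1 / 3090 → 11.5994 s.
Layer cycle = 11.5994 + 6.53, so 18.1294 s.
2563 layers × 18.1294 s/layer = 46465.6522 s, i.e. 12.91 hours.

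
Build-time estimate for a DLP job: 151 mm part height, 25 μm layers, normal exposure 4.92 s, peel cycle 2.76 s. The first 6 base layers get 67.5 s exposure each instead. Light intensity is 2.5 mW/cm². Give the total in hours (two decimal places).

12.99 hours

Number of layers: 151 / 0.025 → 6040 (rounded up).
Bottom layers = 6 × (67.5 + 2.76), so 421.56 s.
Normal layers = 6034 × (4.92 + 2.76), so 46341.12 s.
Total = 421.56 + 46341.12 = 46762.68 s = 12.99 hours.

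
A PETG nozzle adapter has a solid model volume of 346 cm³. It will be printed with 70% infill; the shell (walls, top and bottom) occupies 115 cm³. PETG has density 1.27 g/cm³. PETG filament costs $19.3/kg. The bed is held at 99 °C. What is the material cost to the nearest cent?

Volume inside the shell = 346 − 115 = 231 cm³.
Infill deposited = 0.70 × 231 = 161.7 cm³.
Total printed volume: 115 + 161.7 → 276.7 cm³.
Mass = 276.7 × 1.27 = 351.409 g.
At $19.3/kg: 351.409/1000 × 19.3 = $6.78.

$6.78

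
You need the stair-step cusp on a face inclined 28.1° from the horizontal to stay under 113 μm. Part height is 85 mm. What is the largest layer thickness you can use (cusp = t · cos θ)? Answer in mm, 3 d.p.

cos(28.1°) = 0.8821; t_max = 0.113/0.8821 = 0.128 mm.

0.128 mm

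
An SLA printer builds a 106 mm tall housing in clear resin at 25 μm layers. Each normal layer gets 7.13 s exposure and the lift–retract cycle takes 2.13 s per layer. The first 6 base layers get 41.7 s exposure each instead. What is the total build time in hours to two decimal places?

Layers = ⌈106/0.025⌉ = 4240.
Base layers = 6 × (41.7 + 2.13) = 262.98 s.
Remaining layers: 4234 × (7.13 + 2.13) → 39206.84 s.
Total = 262.98 + 39206.84 = 39469.82 s = 10.96 hours.

10.96 hours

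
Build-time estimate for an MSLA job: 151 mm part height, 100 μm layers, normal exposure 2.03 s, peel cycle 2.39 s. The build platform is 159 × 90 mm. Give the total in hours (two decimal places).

Layers = ⌈151/0.1⌉ = 1510.
Each layer takes = 2.03 + 2.39, so 4.42 s.
Total = 1510 × 4.42 = 6674.2 s = 1.85 hours.

1.85 hours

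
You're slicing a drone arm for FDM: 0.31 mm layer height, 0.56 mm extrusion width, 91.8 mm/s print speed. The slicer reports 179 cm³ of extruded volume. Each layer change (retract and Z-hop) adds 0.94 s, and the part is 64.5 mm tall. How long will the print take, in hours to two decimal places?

3.17 hours

Bead cross-section = 0.31 × 0.56 = 0.1736 mm².
Path length: 179000 mm³ / 0.1736 mm² → 1031106 mm.
Extrusion time: 1031106 / 91.8 → 11232.1 s.
Layers = ⌈64.5/0.31⌉ = 209.
Non-print overhead = 209 × 0.94, so 196.46 s.
Total = 11232.1 + 196.46 = 11428.56 s = 3.17 hours.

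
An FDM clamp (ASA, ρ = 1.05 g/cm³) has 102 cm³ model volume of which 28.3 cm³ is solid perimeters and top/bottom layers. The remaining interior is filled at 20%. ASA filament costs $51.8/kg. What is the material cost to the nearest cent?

Interior volume = 102 − 28.3, so 73.7 cm³.
Infill volume = 0.20 × 73.7, so 14.74 cm³.
Total printed volume = 28.3 + 14.74, so 43.04 cm³.
Mass = 43.04 × 1.05, so 45.192 g.
At $51.8/kg: 45.192/1000 × 51.8 = $2.34.

$2.34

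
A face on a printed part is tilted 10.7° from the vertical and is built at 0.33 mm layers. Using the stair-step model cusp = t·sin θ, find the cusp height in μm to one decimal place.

sin(10.7°) = 0.1857, so cusp = 0.33 × 0.1857 = 0.061281 mm → 61.3 μm.

61.3 μm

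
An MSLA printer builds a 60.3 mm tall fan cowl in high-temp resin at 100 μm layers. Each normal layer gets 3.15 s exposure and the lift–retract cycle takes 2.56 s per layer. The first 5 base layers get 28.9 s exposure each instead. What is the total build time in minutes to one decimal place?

Layers = ⌈60.3/0.1⌉ = 603.
Bottom layers = 5 × (28.9 + 2.56), so 157.3 s.
Remaining layers = 598 × (3.15 + 2.56), so 3414.58 s.
Total = 157.3 + 3414.58 = 3571.88 s = 59.5 minutes.

59.5 minutes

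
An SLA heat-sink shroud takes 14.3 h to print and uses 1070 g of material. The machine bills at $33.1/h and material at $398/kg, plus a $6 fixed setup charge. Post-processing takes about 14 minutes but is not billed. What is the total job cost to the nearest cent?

Machine cost = 33.1 × 14.3 = $473.33.
Material cost = 398 × 1070/1000, so $425.86.
Total = 473.33 + 425.86 + 6 = $905.19.

$905.19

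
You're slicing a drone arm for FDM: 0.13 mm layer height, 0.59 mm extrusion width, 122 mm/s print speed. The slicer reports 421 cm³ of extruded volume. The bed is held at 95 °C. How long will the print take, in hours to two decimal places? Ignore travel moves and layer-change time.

12.50 hours

Bead cross-section = 0.13 × 0.59, so 0.0767 mm².
Path length: 421000 mm³ / 0.0767 mm² → 5488917.9 mm.
Time extruding: 5488917.9 / 122 → 44991.1 s.
That's 44991.1 s → 12.50 hours.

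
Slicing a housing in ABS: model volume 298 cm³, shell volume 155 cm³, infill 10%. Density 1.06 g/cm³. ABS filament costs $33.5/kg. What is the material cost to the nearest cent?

Infill region = 298 − 155, so 143 cm³.
Infill volume = 0.10 × 143, so 14.3 cm³.
Total printed volume = 155 + 14.3, so 169.3 cm³.
Mass = 169.3 × 1.06, so 179.458 g.
Cost = 179.458 g / 1000 × $33.5/kg = $6.01.

$6.01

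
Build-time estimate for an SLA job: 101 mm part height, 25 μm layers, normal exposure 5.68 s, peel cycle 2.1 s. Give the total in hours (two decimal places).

Number of layers: 101 / 0.025 → 4040 (rounded up).
Per-layer time = 5.68 + 2.1 = 7.78 s.
Total = 4040 × 7.78 = 31431.2 s = 8.73 hours.

8.73 hours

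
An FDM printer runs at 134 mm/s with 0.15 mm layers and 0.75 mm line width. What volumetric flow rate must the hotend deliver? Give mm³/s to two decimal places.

A = 0.15 × 0.75, so 0.1125 mm².
Volumetric flow = 134 × 0.1125 = 15.08 mm³/s.

15.08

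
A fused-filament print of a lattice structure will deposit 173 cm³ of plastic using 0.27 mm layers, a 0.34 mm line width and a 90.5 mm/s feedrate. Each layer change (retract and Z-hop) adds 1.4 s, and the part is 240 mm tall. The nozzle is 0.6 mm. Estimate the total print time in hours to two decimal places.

6.13 hours

Line area = 0.27 × 0.34 = 0.0918 mm².
Toolpath length = 173 cm³ / 0.0918 mm² = 173000 / 0.0918 = 1884531.6 mm.
Time extruding = 1884531.6 / 90.5, so 20823.6 s.
Layer count = ceil(240 / 0.27) = 889.
Z-hop total = 889 × 1.4, so 1244.6 s.
Total = 20823.6 + 1244.6 = 22068.2 s = 6.13 hours.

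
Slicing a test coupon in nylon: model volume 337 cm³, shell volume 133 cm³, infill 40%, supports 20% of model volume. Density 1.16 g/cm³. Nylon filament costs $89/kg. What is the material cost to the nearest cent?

Volume inside the shell = 337 − 133, so 204 cm³.
Infill deposited = 0.40 × 204 = 81.6 cm³.
Support = 0.20 × 337 = 67.4 cm³.
Total extruded: 133 + 81.6 + 67.4 → 282 cm³.
Mass = 282 × 1.16 = 327.12 g.
Cost = 327.12 g / 1000 × $89/kg = $29.11.

$29.11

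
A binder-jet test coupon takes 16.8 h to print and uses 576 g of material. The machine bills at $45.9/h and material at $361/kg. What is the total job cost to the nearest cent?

$979.06

Machine cost: 45.9 × 16.8 → $771.12.
Material charge = 361 × 576/1000, so $207.936.
Job cost: 771.12 + 207.936 = 979.056 ≈ $979.06.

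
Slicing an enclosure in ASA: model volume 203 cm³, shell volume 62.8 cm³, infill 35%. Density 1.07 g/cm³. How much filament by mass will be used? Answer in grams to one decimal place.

119.7 g

Interior volume = 203 − 62.8, so 140.2 cm³.
Deposited infill = 0.35 × 140.2 = 49.07 cm³.
Deposited volume = 62.8 + 49.07, so 111.87 cm³.
Mass = 111.87 × 1.07, so 119.7009 g.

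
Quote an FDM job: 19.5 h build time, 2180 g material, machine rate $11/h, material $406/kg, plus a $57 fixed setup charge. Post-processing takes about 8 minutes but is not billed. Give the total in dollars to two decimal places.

Machine cost = 11 × 19.5, so $214.50.
Feedstock cost: 406 × 2180/1000 → $885.08.
Adding setup: 214.50 + 885.08 + 57 → $1156.58.

$1156.58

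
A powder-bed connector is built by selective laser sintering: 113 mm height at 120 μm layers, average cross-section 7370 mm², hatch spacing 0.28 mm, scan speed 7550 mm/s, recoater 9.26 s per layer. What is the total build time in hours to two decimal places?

Number of layers: 113 / 0.12 → 942 (rounded up).
Scan path per layer = 7370 / 0.28, so 26321.4 mm.
Scan time per layer = 26321.4 / 7550, so 3.4863 s.
Per-layer time = 3.4863 + 9.26 = 12.7463 s.
Build time = 942 × 12.7463 = 12007.0146 s = 3.34 hours.

3.34 hours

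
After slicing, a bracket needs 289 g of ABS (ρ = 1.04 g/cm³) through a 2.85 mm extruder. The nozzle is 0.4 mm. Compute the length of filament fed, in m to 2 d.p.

43.56 m

Volume = 289 g / 1.04 g·cm⁻³ = 277.8846 cm³ = 277884.6 mm³.
Cross-section of 2.85 mm filament: π·(2.85/2)² = 6.3794 mm².
L = V/A = 277884.6/6.3794 = 43559.68 mm → 43.56 m.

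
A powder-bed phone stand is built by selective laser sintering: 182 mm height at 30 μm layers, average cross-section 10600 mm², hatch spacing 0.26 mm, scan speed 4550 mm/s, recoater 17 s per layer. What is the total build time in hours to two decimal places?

Layer count = ceil(182 / 0.03) = 6067.
Hatch length per layer: 10600 / 0.26 → 40769.2 mm.
Per-layer scan time = 40769.2 / 4550, so 8.9603 s.
Time per layer = 8.9603 + 17 = 25.9603 s.
6067 layers × 25.9603 s/layer = 157501.1401 s, i.e. 43.75 hours.

43.75 hours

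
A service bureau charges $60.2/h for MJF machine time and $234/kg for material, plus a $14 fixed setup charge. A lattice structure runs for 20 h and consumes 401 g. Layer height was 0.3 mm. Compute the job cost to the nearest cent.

Machine cost: 60.2 × 20 → $1204.00.
Material cost: 234 × 401/1000 → $93.834.
Adding setup: 1204.00 + 93.834 + 14 → 1311.834 ≈ $1311.83.

$1311.83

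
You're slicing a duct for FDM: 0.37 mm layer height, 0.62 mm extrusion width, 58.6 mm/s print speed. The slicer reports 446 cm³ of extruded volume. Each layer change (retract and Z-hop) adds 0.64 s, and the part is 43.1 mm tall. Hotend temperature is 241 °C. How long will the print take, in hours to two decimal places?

Bead cross-section: 0.37 × 0.62 → 0.2294 mm².
Toolpath length = 446 cm³ / 0.2294 mm² = 446000 / 0.2294 = 1944202.3 mm.
Time extruding: 1944202.3 / 58.6 → 33177.5 s.
Layer count = ceil(43.1 / 0.37) = 117.
Layer-change overhead = 117 × 0.64 = 74.88 s.
Altogether 33177.5 + 74.88 = 33252.38 s, i.e. 9.24 hours.

9.24 hours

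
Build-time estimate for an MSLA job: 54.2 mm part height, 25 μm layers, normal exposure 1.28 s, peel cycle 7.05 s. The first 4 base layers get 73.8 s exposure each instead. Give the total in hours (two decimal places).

5.10 hours

Layer count = ceil(54.2 / 0.025) = 2168.
Base layers = 4 × (73.8 + 7.05), so 323.4 s.
Remaining layers = 2164 × (1.28 + 7.05), so 18026.12 s.
Sum: 323.4 + 18026.12 = 18349.52 s → 5.10 hours.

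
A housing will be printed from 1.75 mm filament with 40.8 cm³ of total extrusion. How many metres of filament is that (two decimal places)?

A = π r² = π × 0.875² = 2.4053 mm².
L = 40800 mm³ / 2.4053 mm² = 16962.54 mm, i.e. 16.96 m.

16.96 m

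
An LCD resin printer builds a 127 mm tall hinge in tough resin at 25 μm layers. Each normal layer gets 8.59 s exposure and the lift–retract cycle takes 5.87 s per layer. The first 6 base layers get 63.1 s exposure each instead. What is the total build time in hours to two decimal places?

Layers = ⌈127/0.025⌉ = 5080.
Base layers = 6 × (63.1 + 5.87) = 413.82 s.
Remaining layers: 5074 × (8.59 + 5.87) → 73370.04 s.
Total = 413.82 + 73370.04 = 73783.86 s = 20.50 hours.

20.50 hours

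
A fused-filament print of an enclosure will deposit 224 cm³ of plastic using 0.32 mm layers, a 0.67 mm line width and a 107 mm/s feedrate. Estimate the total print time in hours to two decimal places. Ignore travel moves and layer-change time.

Bead cross-section: 0.32 × 0.67 → 0.2144 mm².
Total extruded path = 224000/0.2144 = 1044776.1 mm.
Extrusion time = 1044776.1 / 107, so 9764.3 s.
That's 9764.3 s → 2.71 hours.

2.71 hours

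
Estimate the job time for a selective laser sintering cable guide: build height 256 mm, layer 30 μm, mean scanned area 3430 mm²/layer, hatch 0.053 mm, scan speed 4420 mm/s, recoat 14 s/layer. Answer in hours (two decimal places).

67.90 hours

Layer count = ceil(256 / 0.03) = 8534.
Hatch length per layer = 3430 / 0.053 = 64717 mm.
Laser time per layer = 64717 / 4420 = 14.6419 s.
Layer cycle = 14.6419 + 14 = 28.6419 s.
8534 layers × 28.6419 s/layer = 244429.9746 s, i.e. 67.90 hours.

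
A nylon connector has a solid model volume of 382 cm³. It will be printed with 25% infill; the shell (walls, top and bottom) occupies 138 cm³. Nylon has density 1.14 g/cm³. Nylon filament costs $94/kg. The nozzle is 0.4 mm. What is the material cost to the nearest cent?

Infill region = 382 − 138 = 244 cm³.
Infill deposited = 0.25 × 244 = 61 cm³.
Deposited volume = 138 + 61 = 199 cm³.
Mass: 199 × 1.14 → 226.86 g.
At $94/kg: 226.86/1000 × 94 = $21.32.

$21.32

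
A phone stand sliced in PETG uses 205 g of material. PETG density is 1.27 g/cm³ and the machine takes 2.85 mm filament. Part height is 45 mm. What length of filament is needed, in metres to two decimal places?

25.30 m

Extruded volume: 205/1.27 = 161.4173 cm³ (161417.3 mm³).
Cross-section of 2.85 mm filament: π·(2.85/2)² = 6.3794 mm².
Length = 161417.3 / 6.3794 = 25302.9 mm = 25.30 m.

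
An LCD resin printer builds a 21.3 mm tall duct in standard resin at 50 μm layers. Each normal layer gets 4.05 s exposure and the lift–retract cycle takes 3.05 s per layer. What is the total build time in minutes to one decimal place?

Layer count = ceil(21.3 / 0.05) = 426.
Each layer takes: 4.05 + 3.05 → 7.1 s.
Total = 426 × 7.1 = 3024.6 s = 50.4 minutes.

50.4 minutes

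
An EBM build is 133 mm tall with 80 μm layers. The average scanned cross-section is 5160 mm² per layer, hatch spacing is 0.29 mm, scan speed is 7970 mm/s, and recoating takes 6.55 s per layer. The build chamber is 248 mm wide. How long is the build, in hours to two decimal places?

4.06 hours

Layers = ⌈133/0.08⌉ = 1663.
Per-layer scan distance = 5160 / 0.29, so 17793.1 mm.
Per-layer scan time = 17793.1 / 7970, so 2.2325 s.
Time per layer = 2.2325 + 6.55 = 8.7825 s.
Total: 1663 × 8.7825 s = 14605.2975 s → 4.06 hours.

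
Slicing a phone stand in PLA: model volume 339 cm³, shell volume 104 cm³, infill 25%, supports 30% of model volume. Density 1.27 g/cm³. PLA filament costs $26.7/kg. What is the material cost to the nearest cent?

Interior volume: 339 − 104 → 235 cm³.
Infill volume: 0.25 × 235 → 58.75 cm³.
Support: 0.30 × 339 → 101.7 cm³.
Total extruded: 104 + 58.75 + 101.7 → 264.45 cm³.
Mass = 264.45 × 1.27, so 335.8515 g.
At $26.7/kg: 335.8515/1000 × 26.7 = $8.97.

$8.97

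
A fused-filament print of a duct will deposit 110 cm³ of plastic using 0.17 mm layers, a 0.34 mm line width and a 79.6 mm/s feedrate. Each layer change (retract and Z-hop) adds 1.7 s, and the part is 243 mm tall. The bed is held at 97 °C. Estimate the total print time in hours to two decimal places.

7.32 hours

Extrusion cross-section: 0.17 × 0.34 → 0.0578 mm².
Path length: 110000 mm³ / 0.0578 mm² → 1903114.2 mm.
Time extruding = 1903114.2 / 79.6, so 23908.5 s.
Layer count = ceil(243 / 0.17) = 1430.
Non-print overhead = 1430 × 1.7 = 2431 s.
Altogether 23908.5 + 2431 = 26339.5 s, i.e. 7.32 hours.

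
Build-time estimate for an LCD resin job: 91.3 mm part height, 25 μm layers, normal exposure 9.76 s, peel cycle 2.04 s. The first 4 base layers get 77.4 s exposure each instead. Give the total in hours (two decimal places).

12.05 hours

Number of layers: 91.3 / 0.025 → 3652 (rounded up).
Bottom layers = 4 × (77.4 + 2.04), so 317.76 s.
Regular layers: 3648 × (9.76 + 2.04) → 43046.4 s.
Sum: 317.76 + 43046.4 = 43364.16 s → 12.05 hours.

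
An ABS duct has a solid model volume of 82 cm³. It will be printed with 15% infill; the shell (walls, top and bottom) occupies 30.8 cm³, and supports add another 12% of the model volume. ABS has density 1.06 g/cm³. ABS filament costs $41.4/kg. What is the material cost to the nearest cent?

$2.12

Infill region = 82 − 30.8, so 51.2 cm³.
Deposited infill: 0.15 × 51.2 → 7.68 cm³.
Support = 0.12 × 82 = 9.84 cm³.
Total extruded: 30.8 + 7.68 + 9.84 → 48.32 cm³.
Mass = 48.32 × 1.06, so 51.2192 g.
At $41.4/kg: 51.2192/1000 × 41.4 = $2.12.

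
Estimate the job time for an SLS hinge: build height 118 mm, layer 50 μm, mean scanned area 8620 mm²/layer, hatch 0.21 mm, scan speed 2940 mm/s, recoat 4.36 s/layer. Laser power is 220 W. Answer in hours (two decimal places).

12.01 hours

Number of layers: 118 / 0.05 → 2360 (rounded up).
Per-layer scan distance = 8620 / 0.21 = 41047.6 mm.
Scan time per layer = 41047.6 / 2940, so 13.9618 s.
Layer cycle: 13.9618 + 4.36 → 18.3218 s.
Build time = 2360 × 18.3218 = 43239.448 s = 12.01 hours.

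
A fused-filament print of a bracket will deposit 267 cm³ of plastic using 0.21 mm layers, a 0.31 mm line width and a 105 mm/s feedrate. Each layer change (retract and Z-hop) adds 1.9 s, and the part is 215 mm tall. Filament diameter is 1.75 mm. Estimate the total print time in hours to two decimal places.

11.39 hours

Bead cross-section = 0.21 × 0.31, so 0.0651 mm².
Total extruded path = 267000/0.0651 = 4101382.5 mm.
Print-move time = 4101382.5 / 105 = 39060.8 s.
Layer count = ceil(215 / 0.21) = 1024.
Non-print overhead = 1024 × 1.9, so 1945.6 s.
Altogether 39060.8 + 1945.6 = 41006.4 s, i.e. 11.39 hours.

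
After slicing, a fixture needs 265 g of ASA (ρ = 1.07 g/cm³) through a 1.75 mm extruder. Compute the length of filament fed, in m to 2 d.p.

Volume = 265 g / 1.07 g·cm⁻³ = 247.6636 cm³ = 247663.6 mm³.
A = π r² = π × 0.875² = 2.4053 mm².
L = V/A = 247663.6/2.4053 = 102965.78 mm → 102.97 m.

102.97 m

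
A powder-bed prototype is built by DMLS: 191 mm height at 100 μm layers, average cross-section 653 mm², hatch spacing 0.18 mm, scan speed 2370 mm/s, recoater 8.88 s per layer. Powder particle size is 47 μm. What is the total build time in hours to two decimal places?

5.52 hours

Layers = ⌈191/0.1⌉ = 1910.
Per-layer scan distance: 653 / 0.18 → 3627.8 mm.
Scan time per layer = 3627.8 / 2370, so 1.5307 s.
Layer cycle = 1.5307 + 8.88, so 10.4107 s.
Build time = 1910 × 10.4107 = 19884.437 s = 5.52 hours.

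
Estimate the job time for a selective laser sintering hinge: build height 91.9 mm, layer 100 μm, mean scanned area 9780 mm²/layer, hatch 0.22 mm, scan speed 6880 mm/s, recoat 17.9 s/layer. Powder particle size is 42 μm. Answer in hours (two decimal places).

Number of layers: 91.9 / 0.1 → 919 (rounded up).
Scan path per layer = 9780 / 0.22, so 44454.5 mm.
Scan time per layer = 44454.5 / 6880, so 6.4614 s.
Layer cycle = 6.4614 + 17.9, so 24.3614 s.
919 layers × 24.3614 s/layer = 22388.1266 s, i.e. 6.22 hours.

6.22 hours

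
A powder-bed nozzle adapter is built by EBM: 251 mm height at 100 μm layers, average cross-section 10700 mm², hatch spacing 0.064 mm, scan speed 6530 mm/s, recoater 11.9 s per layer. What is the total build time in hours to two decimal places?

Layer count = ceil(251 / 0.1) = 2510.
Per-layer scan distance = 10700 / 0.064, so 167187.5 mm.
Scan time per layer: 167187.5 / 6530 → 25.603 s.
Per-layer time: 25.603 + 11.9 → 37.503 s.
Build time = 2510 × 37.503 = 94132.53 s = 26.15 hours.

26.15 hours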